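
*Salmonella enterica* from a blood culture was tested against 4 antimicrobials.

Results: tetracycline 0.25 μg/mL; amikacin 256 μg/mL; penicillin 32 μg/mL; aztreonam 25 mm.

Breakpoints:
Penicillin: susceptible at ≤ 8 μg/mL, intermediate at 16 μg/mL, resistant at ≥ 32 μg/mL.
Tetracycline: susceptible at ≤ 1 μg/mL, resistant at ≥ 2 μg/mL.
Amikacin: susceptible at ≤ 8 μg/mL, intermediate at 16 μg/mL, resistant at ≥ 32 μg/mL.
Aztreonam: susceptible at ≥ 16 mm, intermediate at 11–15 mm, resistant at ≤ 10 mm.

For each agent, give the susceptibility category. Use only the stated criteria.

S, R, R, S

Tetracycline 0.25 μg/mL: ≤ 1 μg/mL — Susceptible
Amikacin 256 μg/mL: ≥ 32 μg/mL → resistant
Penicillin: 32 μg/mL is ≥ 32 μg/mL → Resistant
Aztreonam 25 mm: ≥ 16 mm — Susceptible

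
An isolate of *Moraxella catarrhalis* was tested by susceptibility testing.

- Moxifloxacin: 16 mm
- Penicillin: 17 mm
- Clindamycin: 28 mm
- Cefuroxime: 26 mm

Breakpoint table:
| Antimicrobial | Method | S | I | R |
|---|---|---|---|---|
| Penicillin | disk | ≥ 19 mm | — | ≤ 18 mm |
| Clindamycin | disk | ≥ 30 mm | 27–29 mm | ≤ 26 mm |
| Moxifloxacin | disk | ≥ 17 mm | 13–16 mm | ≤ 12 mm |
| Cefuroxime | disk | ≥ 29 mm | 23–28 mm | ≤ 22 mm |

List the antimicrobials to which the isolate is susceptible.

none

Moxifloxacin 16 mm: in 13–16 mm → intermediate
Penicillin 17 mm: ≤ 18 mm — Resistant
Clindamycin: 28 mm is in 27–29 mm ⇒ intermediate
Cefuroxime (26 mm) in 23–28 mm ⇒ I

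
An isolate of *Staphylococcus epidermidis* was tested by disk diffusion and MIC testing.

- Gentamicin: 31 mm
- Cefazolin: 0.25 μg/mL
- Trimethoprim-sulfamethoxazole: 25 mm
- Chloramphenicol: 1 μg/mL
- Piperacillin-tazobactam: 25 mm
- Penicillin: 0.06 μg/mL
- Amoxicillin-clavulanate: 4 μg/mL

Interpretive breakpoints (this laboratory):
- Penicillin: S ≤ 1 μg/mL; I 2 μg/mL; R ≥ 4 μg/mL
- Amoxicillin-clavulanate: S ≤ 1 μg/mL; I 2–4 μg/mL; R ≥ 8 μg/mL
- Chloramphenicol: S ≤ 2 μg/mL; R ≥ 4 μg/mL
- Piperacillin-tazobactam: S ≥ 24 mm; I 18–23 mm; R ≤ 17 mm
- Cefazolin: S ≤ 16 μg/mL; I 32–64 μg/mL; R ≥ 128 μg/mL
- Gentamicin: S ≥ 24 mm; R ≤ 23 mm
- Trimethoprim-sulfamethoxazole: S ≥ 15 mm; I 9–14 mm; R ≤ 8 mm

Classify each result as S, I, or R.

Gentamicin: 31 mm is ≥ 24 mm → S
Cefazolin (0.25 μg/mL) ≤ 16 μg/mL — Susceptible
Trimethoprim-sulfamethoxazole (25 mm) ≥ 15 mm — S
Chloramphenicol (1 μg/mL) ≤ 2 μg/mL ⇒ susceptible
Piperacillin-tazobactam 25 mm: ≥ 24 mm → Susceptible
Penicillin 0.06 μg/mL: ≤ 1 μg/mL — S
Amoxicillin-clavulanate: 4 μg/mL is in 2–4 μg/mL — intermediate

S, S, S, S, S, S, I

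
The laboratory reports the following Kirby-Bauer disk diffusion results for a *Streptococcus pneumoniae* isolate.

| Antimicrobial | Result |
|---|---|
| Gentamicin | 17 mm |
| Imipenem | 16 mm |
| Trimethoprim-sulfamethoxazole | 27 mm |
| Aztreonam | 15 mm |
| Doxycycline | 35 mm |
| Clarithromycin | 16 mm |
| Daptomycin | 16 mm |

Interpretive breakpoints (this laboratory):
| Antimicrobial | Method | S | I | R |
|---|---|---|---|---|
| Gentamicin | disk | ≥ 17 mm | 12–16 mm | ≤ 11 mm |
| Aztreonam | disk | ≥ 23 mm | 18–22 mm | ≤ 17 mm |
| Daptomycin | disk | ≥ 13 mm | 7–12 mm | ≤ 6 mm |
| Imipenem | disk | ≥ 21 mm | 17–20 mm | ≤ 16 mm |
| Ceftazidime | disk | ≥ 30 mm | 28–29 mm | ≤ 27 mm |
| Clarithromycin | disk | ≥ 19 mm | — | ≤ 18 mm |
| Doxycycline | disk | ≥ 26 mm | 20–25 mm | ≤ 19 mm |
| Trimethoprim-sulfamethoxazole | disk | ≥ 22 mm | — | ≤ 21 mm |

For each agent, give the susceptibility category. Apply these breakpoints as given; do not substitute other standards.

Gentamicin: 17 mm is ≥ 17 mm — susceptible
Imipenem 16 mm: ≤ 16 mm → Resistant
Trimethoprim-sulfamethoxazole: 27 mm is ≥ 22 mm → susceptible
Aztreonam: 15 mm is ≤ 17 mm → Resistant
Doxycycline (35 mm) ≥ 26 mm ⇒ S
Clarithromycin 16 mm: ≤ 18 mm — Resistant
Daptomycin 16 mm: ≥ 13 mm → susceptible

S, R, S, R, S, R, S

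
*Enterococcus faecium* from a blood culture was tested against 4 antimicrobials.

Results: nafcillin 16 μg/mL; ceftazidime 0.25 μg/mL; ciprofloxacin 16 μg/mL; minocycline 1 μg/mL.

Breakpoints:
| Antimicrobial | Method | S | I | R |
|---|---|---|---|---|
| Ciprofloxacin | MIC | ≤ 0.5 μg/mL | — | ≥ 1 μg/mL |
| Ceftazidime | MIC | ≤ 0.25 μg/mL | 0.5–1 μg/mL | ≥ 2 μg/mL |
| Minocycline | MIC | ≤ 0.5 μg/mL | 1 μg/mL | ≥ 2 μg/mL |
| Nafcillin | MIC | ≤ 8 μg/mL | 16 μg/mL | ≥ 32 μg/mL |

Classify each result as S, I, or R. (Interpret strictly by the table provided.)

Nafcillin (16 μg/mL) = 16 μg/mL ⇒ I
Ceftazidime (0.25 μg/mL) ≤ 0.25 μg/mL ⇒ susceptible
Ciprofloxacin (16 μg/mL) ≥ 1 μg/mL ⇒ resistant
Minocycline 1 μg/mL: = 1 μg/mL ⇒ intermediate

I, S, R, I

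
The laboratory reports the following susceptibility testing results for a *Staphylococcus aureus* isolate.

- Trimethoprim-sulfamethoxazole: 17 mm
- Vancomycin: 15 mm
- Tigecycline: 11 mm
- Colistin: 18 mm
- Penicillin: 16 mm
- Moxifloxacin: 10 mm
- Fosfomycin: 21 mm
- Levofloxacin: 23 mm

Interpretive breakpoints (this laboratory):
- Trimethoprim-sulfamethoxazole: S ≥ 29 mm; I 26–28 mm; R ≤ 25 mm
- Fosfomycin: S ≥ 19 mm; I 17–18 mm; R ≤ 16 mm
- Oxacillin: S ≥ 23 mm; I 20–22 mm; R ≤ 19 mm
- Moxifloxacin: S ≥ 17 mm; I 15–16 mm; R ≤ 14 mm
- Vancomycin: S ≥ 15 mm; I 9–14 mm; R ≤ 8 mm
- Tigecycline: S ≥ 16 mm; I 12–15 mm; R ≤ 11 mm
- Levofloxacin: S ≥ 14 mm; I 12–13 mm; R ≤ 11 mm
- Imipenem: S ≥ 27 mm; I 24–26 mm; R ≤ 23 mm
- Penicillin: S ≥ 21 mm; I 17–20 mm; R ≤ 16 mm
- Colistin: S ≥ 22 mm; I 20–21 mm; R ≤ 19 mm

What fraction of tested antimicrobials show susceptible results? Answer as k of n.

3 of 8

Trimethoprim-sulfamethoxazole (17 mm) ≤ 25 mm — resistant
Vancomycin (15 mm) ≥ 15 mm — S
Tigecycline: 11 mm is ≤ 11 mm → Resistant
Colistin 18 mm: ≤ 19 mm ⇒ resistant
Penicillin: 16 mm is ≤ 16 mm — Resistant
Moxifloxacin 10 mm: ≤ 14 mm — resistant
Fosfomycin: 21 mm is ≥ 19 mm — Susceptible
Levofloxacin 23 mm: ≥ 14 mm → S
Susceptible: 3/8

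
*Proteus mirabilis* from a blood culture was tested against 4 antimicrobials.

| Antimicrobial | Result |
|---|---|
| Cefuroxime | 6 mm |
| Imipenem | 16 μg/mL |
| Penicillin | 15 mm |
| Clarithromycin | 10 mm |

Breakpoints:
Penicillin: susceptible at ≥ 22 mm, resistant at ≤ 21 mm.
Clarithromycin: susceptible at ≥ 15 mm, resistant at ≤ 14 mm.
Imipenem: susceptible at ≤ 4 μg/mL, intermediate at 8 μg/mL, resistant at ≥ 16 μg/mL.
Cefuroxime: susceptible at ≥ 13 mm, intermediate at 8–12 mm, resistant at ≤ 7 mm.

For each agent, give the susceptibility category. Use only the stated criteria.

R, R, R, R

Cefuroxime 6 mm: ≤ 7 mm ⇒ Resistant
Imipenem (16 μg/mL) ≥ 16 μg/mL — resistant
Penicillin (15 mm) ≤ 21 mm ⇒ resistant
Clarithromycin 10 mm: ≤ 14 mm → R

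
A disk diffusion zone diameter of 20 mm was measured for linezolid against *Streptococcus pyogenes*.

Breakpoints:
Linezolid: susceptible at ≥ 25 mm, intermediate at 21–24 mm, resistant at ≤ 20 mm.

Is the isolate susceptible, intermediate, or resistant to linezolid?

Linezolid: 20 mm is ≤ 20 mm → R

Resistant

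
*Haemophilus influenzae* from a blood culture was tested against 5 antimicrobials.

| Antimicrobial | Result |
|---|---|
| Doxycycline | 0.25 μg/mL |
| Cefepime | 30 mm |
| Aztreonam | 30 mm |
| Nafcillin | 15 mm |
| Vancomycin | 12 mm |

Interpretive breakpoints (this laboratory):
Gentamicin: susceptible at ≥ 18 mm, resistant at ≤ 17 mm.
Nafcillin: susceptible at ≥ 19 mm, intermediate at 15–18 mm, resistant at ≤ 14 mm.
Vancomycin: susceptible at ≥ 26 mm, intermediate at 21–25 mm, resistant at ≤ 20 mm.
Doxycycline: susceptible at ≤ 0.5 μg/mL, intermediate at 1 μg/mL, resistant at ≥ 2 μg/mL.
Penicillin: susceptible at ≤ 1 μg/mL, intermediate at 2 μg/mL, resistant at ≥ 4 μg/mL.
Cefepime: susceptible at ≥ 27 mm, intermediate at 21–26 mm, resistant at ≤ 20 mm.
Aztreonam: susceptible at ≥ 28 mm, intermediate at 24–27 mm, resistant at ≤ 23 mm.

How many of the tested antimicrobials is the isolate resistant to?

Doxycycline 0.25 μg/mL: ≤ 0.5 μg/mL → susceptible
Cefepime (30 mm) ≥ 27 mm → susceptible
Aztreonam (30 mm) ≥ 28 mm → susceptible
Nafcillin: 15 mm is in 15–18 mm ⇒ Intermediate
Vancomycin (12 mm) ≤ 20 mm → R
Resistant: 1

1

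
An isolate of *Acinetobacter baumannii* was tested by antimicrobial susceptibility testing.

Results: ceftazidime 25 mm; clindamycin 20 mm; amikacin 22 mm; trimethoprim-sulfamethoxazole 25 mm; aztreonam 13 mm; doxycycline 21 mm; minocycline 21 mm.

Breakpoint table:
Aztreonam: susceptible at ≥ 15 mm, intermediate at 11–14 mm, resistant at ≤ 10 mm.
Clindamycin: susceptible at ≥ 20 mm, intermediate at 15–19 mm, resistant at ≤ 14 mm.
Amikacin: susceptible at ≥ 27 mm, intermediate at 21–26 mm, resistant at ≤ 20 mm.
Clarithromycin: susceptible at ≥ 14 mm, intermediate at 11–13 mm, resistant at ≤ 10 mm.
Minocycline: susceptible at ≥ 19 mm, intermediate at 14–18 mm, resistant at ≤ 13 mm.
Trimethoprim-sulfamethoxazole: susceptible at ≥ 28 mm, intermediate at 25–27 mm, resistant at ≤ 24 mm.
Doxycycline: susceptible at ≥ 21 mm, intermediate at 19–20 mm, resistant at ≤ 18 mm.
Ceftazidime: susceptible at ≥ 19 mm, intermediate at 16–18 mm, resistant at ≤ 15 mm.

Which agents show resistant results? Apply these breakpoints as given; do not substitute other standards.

Ceftazidime 25 mm: ≥ 19 mm ⇒ S
Clindamycin (20 mm) ≥ 20 mm ⇒ S
Amikacin: 22 mm is in 21–26 mm ⇒ intermediate
Trimethoprim-sulfamethoxazole (25 mm) in 25–27 mm ⇒ intermediate
Aztreonam: 13 mm is in 11–14 mm → intermediate
Doxycycline 21 mm: ≥ 21 mm ⇒ susceptible
Minocycline 21 mm: ≥ 19 mm ⇒ susceptible

none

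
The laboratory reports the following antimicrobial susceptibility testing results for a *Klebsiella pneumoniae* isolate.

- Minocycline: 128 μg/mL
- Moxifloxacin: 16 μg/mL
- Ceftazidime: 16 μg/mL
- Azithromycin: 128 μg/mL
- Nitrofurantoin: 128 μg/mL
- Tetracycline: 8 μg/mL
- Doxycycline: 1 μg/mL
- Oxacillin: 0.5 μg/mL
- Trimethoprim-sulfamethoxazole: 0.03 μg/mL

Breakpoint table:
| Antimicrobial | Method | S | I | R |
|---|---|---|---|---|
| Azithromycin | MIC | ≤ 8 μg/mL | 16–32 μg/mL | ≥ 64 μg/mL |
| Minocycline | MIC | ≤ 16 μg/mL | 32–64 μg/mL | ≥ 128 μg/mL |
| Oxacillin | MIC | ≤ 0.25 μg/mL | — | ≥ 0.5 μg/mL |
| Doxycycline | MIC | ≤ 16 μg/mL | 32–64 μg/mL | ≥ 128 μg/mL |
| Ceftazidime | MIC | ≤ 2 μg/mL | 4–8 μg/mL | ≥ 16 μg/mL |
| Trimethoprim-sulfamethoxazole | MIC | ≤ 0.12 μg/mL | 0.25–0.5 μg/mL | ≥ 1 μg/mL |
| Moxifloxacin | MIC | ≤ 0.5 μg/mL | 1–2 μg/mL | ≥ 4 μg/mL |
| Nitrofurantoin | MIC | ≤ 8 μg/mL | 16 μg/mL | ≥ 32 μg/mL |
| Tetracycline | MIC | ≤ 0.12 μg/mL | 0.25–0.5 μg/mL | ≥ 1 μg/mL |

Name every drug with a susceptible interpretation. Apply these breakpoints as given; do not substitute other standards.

doxycycline, trimethoprim-sulfamethoxazole

Minocycline: 128 μg/mL is ≥ 128 μg/mL ⇒ R
Moxifloxacin (16 μg/mL) ≥ 4 μg/mL — R
Ceftazidime (16 μg/mL) ≥ 16 μg/mL — resistant
Azithromycin: 128 μg/mL is ≥ 64 μg/mL — R
Nitrofurantoin: 128 μg/mL is ≥ 32 μg/mL — resistant
Tetracycline 8 μg/mL: ≥ 1 μg/mL → R
Doxycycline: 1 μg/mL is ≤ 16 μg/mL ⇒ S
Oxacillin: 0.5 μg/mL is ≥ 0.5 μg/mL → resistant
Trimethoprim-sulfamethoxazole 0.03 μg/mL: ≤ 0.12 μg/mL — S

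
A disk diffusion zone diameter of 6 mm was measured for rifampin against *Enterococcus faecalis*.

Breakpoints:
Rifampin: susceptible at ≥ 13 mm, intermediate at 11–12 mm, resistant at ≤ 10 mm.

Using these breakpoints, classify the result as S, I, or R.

R

Rifampin 6 mm: ≤ 10 mm — R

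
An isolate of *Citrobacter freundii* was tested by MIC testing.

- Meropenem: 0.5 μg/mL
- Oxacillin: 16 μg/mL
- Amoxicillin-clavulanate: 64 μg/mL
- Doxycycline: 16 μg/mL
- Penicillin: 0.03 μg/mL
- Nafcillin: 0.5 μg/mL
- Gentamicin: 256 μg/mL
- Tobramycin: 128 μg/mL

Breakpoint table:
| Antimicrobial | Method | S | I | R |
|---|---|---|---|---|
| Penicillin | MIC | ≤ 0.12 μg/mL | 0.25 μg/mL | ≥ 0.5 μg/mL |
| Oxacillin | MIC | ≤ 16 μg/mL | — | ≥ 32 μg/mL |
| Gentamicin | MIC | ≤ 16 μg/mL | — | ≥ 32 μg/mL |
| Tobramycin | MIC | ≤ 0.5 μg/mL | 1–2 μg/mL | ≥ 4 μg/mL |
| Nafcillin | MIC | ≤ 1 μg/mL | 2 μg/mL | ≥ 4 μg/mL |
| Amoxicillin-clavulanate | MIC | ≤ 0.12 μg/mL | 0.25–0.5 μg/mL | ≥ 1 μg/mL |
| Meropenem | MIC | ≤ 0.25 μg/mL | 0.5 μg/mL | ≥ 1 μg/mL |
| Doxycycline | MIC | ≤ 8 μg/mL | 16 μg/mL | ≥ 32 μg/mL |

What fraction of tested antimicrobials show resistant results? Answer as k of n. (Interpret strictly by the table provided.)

Meropenem 0.5 μg/mL: = 0.5 μg/mL ⇒ I
Oxacillin (16 μg/mL) ≤ 16 μg/mL → S
Amoxicillin-clavulanate: 64 μg/mL is ≥ 1 μg/mL → resistant
Doxycycline: 16 μg/mL is = 16 μg/mL ⇒ Intermediate
Penicillin 0.03 μg/mL: ≤ 0.12 μg/mL ⇒ susceptible
Nafcillin: 0.5 μg/mL is ≤ 1 μg/mL → S
Gentamicin: 256 μg/mL is ≥ 32 μg/mL — Resistant
Tobramycin (128 μg/mL) ≥ 4 μg/mL ⇒ R
Resistant: 3/8

3 of 8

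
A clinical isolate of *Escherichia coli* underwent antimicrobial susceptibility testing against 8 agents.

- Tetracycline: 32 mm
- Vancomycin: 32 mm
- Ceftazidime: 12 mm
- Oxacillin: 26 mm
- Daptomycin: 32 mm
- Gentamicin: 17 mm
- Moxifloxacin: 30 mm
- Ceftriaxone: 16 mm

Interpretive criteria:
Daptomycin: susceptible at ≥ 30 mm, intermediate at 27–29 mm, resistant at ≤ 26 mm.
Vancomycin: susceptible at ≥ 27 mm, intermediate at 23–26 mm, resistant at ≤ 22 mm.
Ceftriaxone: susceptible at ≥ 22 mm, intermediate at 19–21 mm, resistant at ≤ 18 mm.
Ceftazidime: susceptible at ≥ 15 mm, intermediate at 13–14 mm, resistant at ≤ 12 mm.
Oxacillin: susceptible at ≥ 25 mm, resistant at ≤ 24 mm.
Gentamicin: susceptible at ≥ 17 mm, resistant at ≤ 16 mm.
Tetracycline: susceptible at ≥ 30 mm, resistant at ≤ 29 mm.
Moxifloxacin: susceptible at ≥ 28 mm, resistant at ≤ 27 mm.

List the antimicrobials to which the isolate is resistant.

Tetracycline (32 mm) ≥ 30 mm → susceptible
Vancomycin (32 mm) ≥ 27 mm — susceptible
Ceftazidime: 12 mm is ≤ 12 mm ⇒ Resistant
Oxacillin (26 mm) ≥ 25 mm — Susceptible
Daptomycin (32 mm) ≥ 30 mm — S
Gentamicin (17 mm) ≥ 17 mm → susceptible
Moxifloxacin: 30 mm is ≥ 28 mm ⇒ Susceptible
Ceftriaxone: 16 mm is ≤ 18 mm → Resistant

ceftazidime, ceftriaxone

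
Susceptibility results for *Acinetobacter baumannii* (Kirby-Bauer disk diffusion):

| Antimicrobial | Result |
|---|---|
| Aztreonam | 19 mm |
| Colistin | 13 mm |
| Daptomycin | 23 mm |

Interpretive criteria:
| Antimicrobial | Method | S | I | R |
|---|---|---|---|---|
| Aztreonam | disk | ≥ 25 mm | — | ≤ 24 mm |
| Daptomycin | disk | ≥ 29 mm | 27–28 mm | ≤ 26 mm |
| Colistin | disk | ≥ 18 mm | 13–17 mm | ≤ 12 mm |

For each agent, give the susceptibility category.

R, I, R

Aztreonam: 19 mm is ≤ 24 mm — R
Colistin 13 mm: in 13–17 mm — Intermediate
Daptomycin (23 mm) ≤ 26 mm — R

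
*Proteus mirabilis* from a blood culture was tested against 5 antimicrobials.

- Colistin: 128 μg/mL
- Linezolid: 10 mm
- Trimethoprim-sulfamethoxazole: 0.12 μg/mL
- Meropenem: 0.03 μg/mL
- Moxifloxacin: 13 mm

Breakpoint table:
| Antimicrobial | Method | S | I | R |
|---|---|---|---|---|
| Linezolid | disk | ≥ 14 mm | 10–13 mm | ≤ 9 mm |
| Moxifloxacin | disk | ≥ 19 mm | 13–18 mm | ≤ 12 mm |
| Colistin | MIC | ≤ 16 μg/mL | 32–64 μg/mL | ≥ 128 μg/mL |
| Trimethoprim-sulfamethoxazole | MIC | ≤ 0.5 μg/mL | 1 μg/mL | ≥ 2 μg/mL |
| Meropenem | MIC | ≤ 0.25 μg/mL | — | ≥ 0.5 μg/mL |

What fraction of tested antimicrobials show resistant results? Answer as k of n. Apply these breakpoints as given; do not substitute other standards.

Colistin 128 μg/mL: ≥ 128 μg/mL → Resistant
Linezolid 10 mm: in 10–13 mm → intermediate
Trimethoprim-sulfamethoxazole (0.12 μg/mL) ≤ 0.5 μg/mL — S
Meropenem 0.03 μg/mL: ≤ 0.25 μg/mL ⇒ Susceptible
Moxifloxacin: 13 mm is in 13–18 mm — I
Resistant: 1/5

1 of 5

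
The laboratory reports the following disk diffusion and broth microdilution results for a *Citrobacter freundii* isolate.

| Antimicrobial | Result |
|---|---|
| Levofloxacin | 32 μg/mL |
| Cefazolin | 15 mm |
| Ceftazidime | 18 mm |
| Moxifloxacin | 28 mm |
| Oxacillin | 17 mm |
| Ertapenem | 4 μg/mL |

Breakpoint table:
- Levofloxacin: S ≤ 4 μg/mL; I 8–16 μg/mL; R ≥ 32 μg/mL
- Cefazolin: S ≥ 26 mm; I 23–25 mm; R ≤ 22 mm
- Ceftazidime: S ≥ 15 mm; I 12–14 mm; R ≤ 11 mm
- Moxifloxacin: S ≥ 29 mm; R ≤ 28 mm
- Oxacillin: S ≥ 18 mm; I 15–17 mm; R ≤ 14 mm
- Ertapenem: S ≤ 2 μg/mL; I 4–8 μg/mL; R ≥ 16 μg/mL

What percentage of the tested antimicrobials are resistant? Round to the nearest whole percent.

50%

Levofloxacin (32 μg/mL) ≥ 32 μg/mL — resistant
Cefazolin: 15 mm is ≤ 22 mm ⇒ R
Ceftazidime (18 mm) ≥ 15 mm — S
Moxifloxacin 28 mm: ≤ 28 mm → R
Oxacillin 17 mm: in 15–17 mm — I
Ertapenem (4 μg/mL) in 4–8 μg/mL → Intermediate
Resistant: 3/6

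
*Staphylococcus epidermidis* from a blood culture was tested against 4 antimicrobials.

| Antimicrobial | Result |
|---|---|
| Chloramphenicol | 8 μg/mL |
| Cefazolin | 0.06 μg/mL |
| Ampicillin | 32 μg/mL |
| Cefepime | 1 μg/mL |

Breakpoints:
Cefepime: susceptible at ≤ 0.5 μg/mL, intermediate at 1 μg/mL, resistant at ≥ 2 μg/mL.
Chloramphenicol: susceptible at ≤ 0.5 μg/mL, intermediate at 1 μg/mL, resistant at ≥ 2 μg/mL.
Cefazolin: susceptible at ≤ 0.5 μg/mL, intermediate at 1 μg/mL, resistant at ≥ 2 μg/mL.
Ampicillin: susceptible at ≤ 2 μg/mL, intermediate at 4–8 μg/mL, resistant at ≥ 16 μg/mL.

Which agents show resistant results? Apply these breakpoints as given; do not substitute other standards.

Chloramphenicol (8 μg/mL) ≥ 2 μg/mL — Resistant
Cefazolin: 0.06 μg/mL is ≤ 0.5 μg/mL ⇒ Susceptible
Ampicillin 32 μg/mL: ≥ 16 μg/mL — resistant
Cefepime 1 μg/mL: = 1 μg/mL ⇒ Intermediate

chloramphenicol, ampicillin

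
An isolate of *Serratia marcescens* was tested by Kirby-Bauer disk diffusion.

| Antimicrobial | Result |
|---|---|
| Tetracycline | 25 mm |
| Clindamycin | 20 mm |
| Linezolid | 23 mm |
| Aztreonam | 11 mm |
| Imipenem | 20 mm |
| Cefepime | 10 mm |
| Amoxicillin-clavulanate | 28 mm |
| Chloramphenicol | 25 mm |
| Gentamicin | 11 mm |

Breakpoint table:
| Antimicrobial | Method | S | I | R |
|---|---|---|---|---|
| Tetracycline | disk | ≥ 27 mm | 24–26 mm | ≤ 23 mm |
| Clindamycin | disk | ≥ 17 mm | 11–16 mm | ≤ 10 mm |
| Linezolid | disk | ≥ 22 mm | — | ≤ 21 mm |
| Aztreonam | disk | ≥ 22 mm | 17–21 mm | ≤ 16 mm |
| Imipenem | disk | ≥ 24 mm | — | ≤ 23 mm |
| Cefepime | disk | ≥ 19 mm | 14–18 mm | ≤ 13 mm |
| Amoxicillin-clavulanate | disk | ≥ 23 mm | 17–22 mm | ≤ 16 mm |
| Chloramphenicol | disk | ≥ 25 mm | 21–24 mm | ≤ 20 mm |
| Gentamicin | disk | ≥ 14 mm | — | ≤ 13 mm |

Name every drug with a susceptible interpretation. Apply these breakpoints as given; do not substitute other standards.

Tetracycline: 25 mm is in 24–26 mm ⇒ intermediate
Clindamycin 20 mm: ≥ 17 mm ⇒ Susceptible
Linezolid (23 mm) ≥ 22 mm — Susceptible
Aztreonam (11 mm) ≤ 16 mm — Resistant
Imipenem: 20 mm is ≤ 23 mm — resistant
Cefepime 10 mm: ≤ 13 mm ⇒ resistant
Amoxicillin-clavulanate: 28 mm is ≥ 23 mm ⇒ Susceptible
Chloramphenicol: 25 mm is ≥ 25 mm ⇒ S
Gentamicin (11 mm) ≤ 13 mm → R

clindamycin, linezolid, amoxicillin-clavulanate, chloramphenicol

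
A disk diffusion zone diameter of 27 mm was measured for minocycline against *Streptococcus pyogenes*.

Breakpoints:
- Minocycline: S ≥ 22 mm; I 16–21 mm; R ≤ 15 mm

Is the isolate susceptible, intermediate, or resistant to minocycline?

Susceptible

Minocycline 27 mm: ≥ 22 mm — S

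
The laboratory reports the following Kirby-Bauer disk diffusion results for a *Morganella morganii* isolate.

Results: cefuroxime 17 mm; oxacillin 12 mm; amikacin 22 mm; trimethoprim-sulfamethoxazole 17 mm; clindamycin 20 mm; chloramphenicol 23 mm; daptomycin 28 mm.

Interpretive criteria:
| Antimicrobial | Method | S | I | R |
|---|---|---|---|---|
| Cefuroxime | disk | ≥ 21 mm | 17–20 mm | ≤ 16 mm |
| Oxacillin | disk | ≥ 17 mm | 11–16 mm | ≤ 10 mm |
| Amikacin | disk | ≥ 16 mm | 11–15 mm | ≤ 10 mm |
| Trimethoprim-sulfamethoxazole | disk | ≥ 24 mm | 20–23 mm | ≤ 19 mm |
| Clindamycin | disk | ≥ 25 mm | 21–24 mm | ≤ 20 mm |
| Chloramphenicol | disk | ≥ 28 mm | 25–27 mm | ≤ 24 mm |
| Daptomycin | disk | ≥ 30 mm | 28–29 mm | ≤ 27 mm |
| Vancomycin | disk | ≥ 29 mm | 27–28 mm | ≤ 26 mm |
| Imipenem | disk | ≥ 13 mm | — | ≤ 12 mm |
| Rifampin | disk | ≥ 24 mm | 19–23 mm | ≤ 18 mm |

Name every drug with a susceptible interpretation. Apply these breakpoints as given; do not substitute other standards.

Cefuroxime: 17 mm is in 17–20 mm — Intermediate
Oxacillin (12 mm) in 11–16 mm ⇒ Intermediate
Amikacin (22 mm) ≥ 16 mm ⇒ S
Trimethoprim-sulfamethoxazole (17 mm) ≤ 19 mm → Resistant
Clindamycin (20 mm) ≤ 20 mm — resistant
Chloramphenicol 23 mm: ≤ 24 mm → Resistant
Daptomycin (28 mm) in 28–29 mm → I

amikacin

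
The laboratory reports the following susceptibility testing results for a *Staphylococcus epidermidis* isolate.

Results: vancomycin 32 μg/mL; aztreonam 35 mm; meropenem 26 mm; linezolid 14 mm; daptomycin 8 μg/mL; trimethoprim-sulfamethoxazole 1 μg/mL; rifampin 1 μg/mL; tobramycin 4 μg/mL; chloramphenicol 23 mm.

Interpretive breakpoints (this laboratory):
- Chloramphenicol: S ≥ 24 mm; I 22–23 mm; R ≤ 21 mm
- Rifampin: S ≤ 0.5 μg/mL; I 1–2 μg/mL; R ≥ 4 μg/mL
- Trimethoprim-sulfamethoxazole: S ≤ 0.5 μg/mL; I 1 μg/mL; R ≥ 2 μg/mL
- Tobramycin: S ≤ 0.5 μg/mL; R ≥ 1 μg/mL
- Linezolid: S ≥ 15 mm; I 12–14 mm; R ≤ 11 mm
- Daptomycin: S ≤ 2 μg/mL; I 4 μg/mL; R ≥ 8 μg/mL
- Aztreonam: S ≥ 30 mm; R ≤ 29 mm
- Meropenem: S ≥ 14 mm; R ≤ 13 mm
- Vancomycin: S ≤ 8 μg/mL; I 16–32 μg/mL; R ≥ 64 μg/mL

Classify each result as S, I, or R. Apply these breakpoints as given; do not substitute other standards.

I, S, S, I, R, I, I, R, I

Vancomycin 32 μg/mL: in 16–32 μg/mL ⇒ Intermediate
Aztreonam 35 mm: ≥ 30 mm — S
Meropenem: 26 mm is ≥ 14 mm ⇒ Susceptible
Linezolid: 14 mm is in 12–14 mm → Intermediate
Daptomycin (8 μg/mL) ≥ 8 μg/mL — R
Trimethoprim-sulfamethoxazole (1 μg/mL) = 1 μg/mL → Intermediate
Rifampin (1 μg/mL) in 1–2 μg/mL ⇒ I
Tobramycin 4 μg/mL: ≥ 1 μg/mL ⇒ Resistant
Chloramphenicol (23 mm) in 22–23 mm — Intermediate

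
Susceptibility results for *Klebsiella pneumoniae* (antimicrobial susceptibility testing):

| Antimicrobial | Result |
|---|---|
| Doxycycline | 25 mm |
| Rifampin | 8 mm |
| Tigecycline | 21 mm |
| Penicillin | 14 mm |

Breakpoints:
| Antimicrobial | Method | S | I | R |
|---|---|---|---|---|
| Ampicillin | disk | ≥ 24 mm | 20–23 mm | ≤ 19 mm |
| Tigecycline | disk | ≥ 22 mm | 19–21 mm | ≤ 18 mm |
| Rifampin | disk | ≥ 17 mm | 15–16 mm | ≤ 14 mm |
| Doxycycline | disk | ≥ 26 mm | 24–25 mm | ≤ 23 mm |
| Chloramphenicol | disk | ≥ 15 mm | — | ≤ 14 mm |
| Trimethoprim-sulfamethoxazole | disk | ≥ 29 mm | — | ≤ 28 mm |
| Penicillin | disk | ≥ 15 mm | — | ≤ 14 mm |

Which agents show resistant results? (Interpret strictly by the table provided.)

rifampin, penicillin

Doxycycline: 25 mm is in 24–25 mm ⇒ I
Rifampin (8 mm) ≤ 14 mm — R
Tigecycline: 21 mm is in 19–21 mm → I
Penicillin 14 mm: ≤ 14 mm ⇒ R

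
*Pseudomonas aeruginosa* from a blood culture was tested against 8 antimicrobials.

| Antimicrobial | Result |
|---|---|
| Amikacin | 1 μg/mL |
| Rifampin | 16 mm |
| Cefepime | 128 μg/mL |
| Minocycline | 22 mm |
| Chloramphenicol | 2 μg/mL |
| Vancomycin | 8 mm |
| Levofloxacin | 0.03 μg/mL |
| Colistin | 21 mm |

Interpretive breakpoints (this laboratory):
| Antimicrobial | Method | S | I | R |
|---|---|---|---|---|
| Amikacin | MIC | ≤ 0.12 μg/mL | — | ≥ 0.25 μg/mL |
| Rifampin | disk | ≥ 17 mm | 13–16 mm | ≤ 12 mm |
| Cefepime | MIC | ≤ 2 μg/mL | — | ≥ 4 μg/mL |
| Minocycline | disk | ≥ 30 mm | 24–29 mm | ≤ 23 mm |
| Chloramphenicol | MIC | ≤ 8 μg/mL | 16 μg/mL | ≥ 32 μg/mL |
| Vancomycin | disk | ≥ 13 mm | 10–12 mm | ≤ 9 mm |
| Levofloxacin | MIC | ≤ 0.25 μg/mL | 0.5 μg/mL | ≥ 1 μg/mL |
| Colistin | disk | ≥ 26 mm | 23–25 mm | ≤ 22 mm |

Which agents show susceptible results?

chloramphenicol, levofloxacin

Amikacin 1 μg/mL: ≥ 0.25 μg/mL — resistant
Rifampin: 16 mm is in 13–16 mm ⇒ I
Cefepime 128 μg/mL: ≥ 4 μg/mL ⇒ Resistant
Minocycline: 22 mm is ≤ 23 mm → resistant
Chloramphenicol: 2 μg/mL is ≤ 8 μg/mL → susceptible
Vancomycin (8 mm) ≤ 9 mm — resistant
Levofloxacin 0.03 μg/mL: ≤ 0.25 μg/mL — susceptible
Colistin 21 mm: ≤ 22 mm — resistant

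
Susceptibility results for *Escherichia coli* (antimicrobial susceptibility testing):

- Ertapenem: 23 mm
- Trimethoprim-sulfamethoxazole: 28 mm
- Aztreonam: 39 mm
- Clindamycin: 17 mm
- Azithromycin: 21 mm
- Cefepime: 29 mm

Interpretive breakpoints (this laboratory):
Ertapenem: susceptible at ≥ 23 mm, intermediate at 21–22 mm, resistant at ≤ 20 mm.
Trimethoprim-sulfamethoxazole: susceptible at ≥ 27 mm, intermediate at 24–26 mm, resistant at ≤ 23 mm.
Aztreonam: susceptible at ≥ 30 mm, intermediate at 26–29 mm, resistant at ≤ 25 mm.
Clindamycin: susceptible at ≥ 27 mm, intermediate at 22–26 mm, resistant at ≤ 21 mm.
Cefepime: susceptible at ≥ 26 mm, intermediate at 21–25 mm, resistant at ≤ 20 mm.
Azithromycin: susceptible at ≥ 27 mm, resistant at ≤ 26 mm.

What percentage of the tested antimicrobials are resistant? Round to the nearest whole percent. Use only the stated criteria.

33%

Ertapenem 23 mm: ≥ 23 mm — Susceptible
Trimethoprim-sulfamethoxazole 28 mm: ≥ 27 mm ⇒ Susceptible
Aztreonam 39 mm: ≥ 30 mm → Susceptible
Clindamycin: 17 mm is ≤ 21 mm — R
Azithromycin 21 mm: ≤ 26 mm — Resistant
Cefepime: 29 mm is ≥ 26 mm — Susceptible
Resistant: 2/6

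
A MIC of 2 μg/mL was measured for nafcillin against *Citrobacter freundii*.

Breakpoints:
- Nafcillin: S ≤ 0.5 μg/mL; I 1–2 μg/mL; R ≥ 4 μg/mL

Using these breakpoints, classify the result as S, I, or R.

Nafcillin: 2 μg/mL is in 1–2 μg/mL — intermediate

I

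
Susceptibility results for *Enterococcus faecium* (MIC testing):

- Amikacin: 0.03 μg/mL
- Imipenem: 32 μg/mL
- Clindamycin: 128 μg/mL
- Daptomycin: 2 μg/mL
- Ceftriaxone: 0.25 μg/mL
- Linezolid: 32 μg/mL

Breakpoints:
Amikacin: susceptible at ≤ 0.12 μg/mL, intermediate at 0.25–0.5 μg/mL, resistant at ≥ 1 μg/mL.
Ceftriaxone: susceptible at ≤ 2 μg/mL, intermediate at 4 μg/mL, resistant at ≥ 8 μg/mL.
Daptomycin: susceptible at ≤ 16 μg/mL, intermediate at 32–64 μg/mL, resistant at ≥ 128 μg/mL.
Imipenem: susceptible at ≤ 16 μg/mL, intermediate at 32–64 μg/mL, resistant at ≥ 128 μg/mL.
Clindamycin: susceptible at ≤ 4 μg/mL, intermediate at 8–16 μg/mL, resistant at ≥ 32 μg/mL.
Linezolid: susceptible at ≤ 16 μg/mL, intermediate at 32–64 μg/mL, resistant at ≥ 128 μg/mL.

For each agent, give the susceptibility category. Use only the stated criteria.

Amikacin (0.03 μg/mL) ≤ 0.12 μg/mL ⇒ S
Imipenem: 32 μg/mL is in 32–64 μg/mL — intermediate
Clindamycin 128 μg/mL: ≥ 32 μg/mL — resistant
Daptomycin 2 μg/mL: ≤ 16 μg/mL — S
Ceftriaxone 0.25 μg/mL: ≤ 2 μg/mL — susceptible
Linezolid 32 μg/mL: in 32–64 μg/mL — intermediate

S, I, R, S, S, I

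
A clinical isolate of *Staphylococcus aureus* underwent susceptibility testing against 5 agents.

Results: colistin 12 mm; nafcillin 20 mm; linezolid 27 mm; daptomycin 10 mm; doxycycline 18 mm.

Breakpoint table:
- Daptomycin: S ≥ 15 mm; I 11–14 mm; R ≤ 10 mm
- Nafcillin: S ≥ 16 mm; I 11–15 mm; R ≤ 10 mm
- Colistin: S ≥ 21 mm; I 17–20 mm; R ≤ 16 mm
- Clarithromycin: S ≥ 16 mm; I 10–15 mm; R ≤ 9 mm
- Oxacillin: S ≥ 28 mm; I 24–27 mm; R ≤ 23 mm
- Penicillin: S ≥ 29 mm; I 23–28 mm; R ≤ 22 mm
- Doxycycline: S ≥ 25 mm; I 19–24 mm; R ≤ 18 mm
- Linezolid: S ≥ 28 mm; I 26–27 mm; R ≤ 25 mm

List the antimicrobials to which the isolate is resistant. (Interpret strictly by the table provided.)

colistin, daptomycin, doxycycline

Colistin (12 mm) ≤ 16 mm → resistant
Nafcillin: 20 mm is ≥ 16 mm — S
Linezolid: 27 mm is in 26–27 mm ⇒ Intermediate
Daptomycin: 10 mm is ≤ 10 mm — R
Doxycycline (18 mm) ≤ 18 mm ⇒ Resistant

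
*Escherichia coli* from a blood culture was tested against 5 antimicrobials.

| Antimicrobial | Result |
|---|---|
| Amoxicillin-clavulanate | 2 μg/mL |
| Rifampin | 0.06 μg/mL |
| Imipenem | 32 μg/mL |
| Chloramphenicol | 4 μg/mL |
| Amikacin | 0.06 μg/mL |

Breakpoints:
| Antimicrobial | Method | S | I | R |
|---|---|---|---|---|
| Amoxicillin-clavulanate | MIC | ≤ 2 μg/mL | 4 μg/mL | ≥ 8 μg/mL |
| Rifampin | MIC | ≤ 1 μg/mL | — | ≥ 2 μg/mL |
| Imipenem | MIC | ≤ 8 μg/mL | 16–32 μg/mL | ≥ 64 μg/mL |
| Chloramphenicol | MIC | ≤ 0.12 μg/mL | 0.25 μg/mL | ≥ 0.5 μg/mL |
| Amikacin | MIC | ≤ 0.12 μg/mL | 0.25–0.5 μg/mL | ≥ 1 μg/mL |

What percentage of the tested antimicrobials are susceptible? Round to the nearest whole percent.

Amoxicillin-clavulanate: 2 μg/mL is ≤ 2 μg/mL → S
Rifampin: 0.06 μg/mL is ≤ 1 μg/mL → Susceptible
Imipenem: 32 μg/mL is in 16–32 μg/mL → intermediate
Chloramphenicol 4 μg/mL: ≥ 0.5 μg/mL — resistant
Amikacin 0.06 μg/mL: ≤ 0.12 μg/mL → Susceptible
Susceptible: 3/5

60%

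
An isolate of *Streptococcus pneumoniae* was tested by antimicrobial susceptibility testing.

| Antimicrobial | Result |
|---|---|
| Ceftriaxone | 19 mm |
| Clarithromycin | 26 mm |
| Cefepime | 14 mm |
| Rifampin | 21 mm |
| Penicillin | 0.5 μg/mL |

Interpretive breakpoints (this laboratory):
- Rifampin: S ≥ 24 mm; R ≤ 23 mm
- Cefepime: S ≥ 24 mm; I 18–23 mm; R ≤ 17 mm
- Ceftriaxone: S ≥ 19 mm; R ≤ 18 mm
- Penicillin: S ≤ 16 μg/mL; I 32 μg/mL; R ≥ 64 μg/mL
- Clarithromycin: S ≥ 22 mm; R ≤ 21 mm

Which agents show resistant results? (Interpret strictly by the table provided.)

cefepime, rifampin

Ceftriaxone: 19 mm is ≥ 19 mm — susceptible
Clarithromycin 26 mm: ≥ 22 mm ⇒ Susceptible
Cefepime 14 mm: ≤ 17 mm ⇒ resistant
Rifampin 21 mm: ≤ 23 mm → Resistant
Penicillin: 0.5 μg/mL is ≤ 16 μg/mL — susceptible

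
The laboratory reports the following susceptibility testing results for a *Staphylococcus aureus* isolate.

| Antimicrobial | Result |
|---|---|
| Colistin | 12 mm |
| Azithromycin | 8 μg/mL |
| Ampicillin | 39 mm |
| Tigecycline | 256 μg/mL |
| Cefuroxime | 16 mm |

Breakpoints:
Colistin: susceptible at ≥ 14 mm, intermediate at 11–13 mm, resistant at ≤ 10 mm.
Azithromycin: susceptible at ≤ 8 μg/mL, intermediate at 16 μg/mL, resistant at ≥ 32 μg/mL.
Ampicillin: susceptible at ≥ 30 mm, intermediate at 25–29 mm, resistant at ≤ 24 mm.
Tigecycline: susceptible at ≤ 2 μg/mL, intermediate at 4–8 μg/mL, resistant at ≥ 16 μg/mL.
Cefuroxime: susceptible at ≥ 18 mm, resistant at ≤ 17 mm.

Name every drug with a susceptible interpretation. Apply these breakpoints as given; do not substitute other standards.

Colistin: 12 mm is in 11–13 mm ⇒ I
Azithromycin (8 μg/mL) ≤ 8 μg/mL ⇒ Susceptible
Ampicillin (39 mm) ≥ 30 mm — S
Tigecycline 256 μg/mL: ≥ 16 μg/mL ⇒ Resistant
Cefuroxime 16 mm: ≤ 17 mm ⇒ resistant

azithromycin, ampicillin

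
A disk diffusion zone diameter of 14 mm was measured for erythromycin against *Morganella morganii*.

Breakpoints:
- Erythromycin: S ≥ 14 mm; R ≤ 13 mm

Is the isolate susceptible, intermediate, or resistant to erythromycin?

Susceptible

Erythromycin: 14 mm is ≥ 14 mm → Susceptible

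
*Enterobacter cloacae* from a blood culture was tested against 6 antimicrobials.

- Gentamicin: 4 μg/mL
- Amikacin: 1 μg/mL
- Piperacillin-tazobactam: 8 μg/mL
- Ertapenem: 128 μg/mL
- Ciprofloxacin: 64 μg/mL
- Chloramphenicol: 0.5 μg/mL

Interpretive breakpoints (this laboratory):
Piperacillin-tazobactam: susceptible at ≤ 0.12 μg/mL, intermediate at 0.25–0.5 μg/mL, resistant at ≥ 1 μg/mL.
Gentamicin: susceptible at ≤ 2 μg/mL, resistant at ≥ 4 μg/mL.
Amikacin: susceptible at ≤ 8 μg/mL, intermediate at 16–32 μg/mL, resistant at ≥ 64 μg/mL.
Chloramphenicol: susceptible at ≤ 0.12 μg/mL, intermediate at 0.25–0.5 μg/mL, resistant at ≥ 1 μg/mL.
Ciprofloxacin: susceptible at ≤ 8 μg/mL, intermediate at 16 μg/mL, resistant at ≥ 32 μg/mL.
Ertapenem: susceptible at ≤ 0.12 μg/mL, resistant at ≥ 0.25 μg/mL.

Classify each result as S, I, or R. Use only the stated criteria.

Gentamicin: 4 μg/mL is ≥ 4 μg/mL — R
Amikacin 1 μg/mL: ≤ 8 μg/mL ⇒ Susceptible
Piperacillin-tazobactam (8 μg/mL) ≥ 1 μg/mL → Resistant
Ertapenem 128 μg/mL: ≥ 0.25 μg/mL ⇒ resistant
Ciprofloxacin 64 μg/mL: ≥ 32 μg/mL ⇒ R
Chloramphenicol (0.5 μg/mL) in 0.25–0.5 μg/mL — intermediate

R, S, R, R, R, I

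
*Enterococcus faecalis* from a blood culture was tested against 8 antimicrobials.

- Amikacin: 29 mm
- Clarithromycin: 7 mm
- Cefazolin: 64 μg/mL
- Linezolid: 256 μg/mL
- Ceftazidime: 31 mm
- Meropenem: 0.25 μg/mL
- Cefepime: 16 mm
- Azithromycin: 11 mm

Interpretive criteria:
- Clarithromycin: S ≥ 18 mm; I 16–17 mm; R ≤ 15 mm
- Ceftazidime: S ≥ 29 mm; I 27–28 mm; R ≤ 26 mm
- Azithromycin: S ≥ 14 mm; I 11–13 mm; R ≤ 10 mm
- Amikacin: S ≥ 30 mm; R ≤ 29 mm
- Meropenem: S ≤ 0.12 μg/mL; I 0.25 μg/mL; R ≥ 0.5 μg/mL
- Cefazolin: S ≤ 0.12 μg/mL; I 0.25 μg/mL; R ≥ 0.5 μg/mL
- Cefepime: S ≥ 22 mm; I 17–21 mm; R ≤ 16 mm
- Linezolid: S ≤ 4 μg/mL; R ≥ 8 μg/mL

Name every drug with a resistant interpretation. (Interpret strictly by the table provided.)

amikacin, clarithromycin, cefazolin, linezolid, cefepime

Amikacin 29 mm: ≤ 29 mm — Resistant
Clarithromycin (7 mm) ≤ 15 mm ⇒ Resistant
Cefazolin (64 μg/mL) ≥ 0.5 μg/mL → R
Linezolid (256 μg/mL) ≥ 8 μg/mL — resistant
Ceftazidime: 31 mm is ≥ 29 mm — susceptible
Meropenem: 0.25 μg/mL is = 0.25 μg/mL — intermediate
Cefepime (16 mm) ≤ 16 mm — resistant
Azithromycin: 11 mm is in 11–13 mm → intermediate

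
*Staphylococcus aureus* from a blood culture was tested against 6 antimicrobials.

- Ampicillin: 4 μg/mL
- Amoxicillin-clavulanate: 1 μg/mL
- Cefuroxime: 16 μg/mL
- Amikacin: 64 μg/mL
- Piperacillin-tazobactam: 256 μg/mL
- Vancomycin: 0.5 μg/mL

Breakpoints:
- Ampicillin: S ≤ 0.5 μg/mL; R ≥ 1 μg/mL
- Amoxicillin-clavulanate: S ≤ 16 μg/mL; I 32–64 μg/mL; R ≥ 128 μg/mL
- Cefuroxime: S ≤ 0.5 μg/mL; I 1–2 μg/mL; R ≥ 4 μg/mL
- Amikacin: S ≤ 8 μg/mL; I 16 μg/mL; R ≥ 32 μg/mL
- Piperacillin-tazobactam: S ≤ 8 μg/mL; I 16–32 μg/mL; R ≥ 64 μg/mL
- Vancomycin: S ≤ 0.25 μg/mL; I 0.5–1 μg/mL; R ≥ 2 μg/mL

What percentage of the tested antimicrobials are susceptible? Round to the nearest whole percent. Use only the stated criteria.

17%

Ampicillin 4 μg/mL: ≥ 1 μg/mL → Resistant
Amoxicillin-clavulanate (1 μg/mL) ≤ 16 μg/mL — susceptible
Cefuroxime 16 μg/mL: ≥ 4 μg/mL → Resistant
Amikacin (64 μg/mL) ≥ 32 μg/mL — Resistant
Piperacillin-tazobactam (256 μg/mL) ≥ 64 μg/mL — resistant
Vancomycin: 0.5 μg/mL is in 0.5–1 μg/mL ⇒ Intermediate
Susceptible: 1/6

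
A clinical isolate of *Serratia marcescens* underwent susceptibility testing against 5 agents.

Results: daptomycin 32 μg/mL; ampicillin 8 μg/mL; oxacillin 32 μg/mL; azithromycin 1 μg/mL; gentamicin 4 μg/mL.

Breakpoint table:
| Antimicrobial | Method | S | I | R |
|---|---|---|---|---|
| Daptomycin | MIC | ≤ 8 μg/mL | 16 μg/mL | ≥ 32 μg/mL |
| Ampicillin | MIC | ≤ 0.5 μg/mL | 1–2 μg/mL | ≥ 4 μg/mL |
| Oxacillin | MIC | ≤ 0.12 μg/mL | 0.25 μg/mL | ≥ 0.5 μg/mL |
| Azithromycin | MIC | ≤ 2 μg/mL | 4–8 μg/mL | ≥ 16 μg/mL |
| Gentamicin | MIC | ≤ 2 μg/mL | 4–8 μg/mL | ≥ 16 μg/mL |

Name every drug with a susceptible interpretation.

Daptomycin: 32 μg/mL is ≥ 32 μg/mL → resistant
Ampicillin 8 μg/mL: ≥ 4 μg/mL ⇒ R
Oxacillin 32 μg/mL: ≥ 0.5 μg/mL — Resistant
Azithromycin 1 μg/mL: ≤ 2 μg/mL → S
Gentamicin (4 μg/mL) in 4–8 μg/mL — intermediate

azithromycin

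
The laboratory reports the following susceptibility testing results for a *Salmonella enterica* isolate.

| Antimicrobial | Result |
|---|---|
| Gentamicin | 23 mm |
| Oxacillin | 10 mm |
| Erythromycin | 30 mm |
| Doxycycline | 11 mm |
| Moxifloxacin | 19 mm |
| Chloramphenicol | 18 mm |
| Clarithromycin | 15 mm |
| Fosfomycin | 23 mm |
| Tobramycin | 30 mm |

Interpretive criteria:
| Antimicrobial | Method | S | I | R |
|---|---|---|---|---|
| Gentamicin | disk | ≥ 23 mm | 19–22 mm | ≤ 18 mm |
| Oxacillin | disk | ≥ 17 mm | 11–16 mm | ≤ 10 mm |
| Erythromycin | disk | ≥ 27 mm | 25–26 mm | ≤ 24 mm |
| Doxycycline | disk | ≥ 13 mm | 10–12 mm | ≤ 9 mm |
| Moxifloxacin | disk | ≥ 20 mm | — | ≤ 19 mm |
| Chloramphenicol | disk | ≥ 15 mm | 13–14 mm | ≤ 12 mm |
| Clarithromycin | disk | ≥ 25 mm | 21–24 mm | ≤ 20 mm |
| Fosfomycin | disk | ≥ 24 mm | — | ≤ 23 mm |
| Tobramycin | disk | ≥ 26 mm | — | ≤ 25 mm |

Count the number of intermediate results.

Gentamicin (23 mm) ≥ 23 mm → Susceptible
Oxacillin 10 mm: ≤ 10 mm → Resistant
Erythromycin: 30 mm is ≥ 27 mm — S
Doxycycline: 11 mm is in 10–12 mm — I
Moxifloxacin: 19 mm is ≤ 19 mm ⇒ R
Chloramphenicol: 18 mm is ≥ 15 mm ⇒ susceptible
Clarithromycin: 15 mm is ≤ 20 mm ⇒ R
Fosfomycin: 23 mm is ≤ 23 mm ⇒ R
Tobramycin (30 mm) ≥ 26 mm — susceptible
Intermediate: 1

1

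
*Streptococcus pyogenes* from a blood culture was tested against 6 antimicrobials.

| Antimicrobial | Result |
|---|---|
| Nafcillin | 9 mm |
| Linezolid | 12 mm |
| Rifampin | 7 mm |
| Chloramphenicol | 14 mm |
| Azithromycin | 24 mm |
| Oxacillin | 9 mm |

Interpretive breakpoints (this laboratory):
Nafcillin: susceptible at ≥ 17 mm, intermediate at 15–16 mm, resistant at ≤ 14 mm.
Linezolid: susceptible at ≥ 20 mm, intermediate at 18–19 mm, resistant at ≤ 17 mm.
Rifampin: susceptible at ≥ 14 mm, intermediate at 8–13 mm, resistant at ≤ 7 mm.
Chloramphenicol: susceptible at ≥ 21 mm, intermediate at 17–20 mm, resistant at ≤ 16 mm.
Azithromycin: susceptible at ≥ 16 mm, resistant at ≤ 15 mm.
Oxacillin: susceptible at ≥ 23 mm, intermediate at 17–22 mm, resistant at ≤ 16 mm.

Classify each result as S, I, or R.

R, R, R, R, S, R

Nafcillin: 9 mm is ≤ 14 mm — R
Linezolid: 12 mm is ≤ 17 mm — resistant
Rifampin: 7 mm is ≤ 7 mm ⇒ Resistant
Chloramphenicol 14 mm: ≤ 16 mm ⇒ resistant
Azithromycin (24 mm) ≥ 16 mm ⇒ Susceptible
Oxacillin (9 mm) ≤ 16 mm ⇒ R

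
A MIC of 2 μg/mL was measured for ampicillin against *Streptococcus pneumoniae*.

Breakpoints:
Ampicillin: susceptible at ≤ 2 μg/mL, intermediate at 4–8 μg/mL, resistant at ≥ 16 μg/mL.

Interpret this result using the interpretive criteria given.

S

Ampicillin (2 μg/mL) ≤ 2 μg/mL — S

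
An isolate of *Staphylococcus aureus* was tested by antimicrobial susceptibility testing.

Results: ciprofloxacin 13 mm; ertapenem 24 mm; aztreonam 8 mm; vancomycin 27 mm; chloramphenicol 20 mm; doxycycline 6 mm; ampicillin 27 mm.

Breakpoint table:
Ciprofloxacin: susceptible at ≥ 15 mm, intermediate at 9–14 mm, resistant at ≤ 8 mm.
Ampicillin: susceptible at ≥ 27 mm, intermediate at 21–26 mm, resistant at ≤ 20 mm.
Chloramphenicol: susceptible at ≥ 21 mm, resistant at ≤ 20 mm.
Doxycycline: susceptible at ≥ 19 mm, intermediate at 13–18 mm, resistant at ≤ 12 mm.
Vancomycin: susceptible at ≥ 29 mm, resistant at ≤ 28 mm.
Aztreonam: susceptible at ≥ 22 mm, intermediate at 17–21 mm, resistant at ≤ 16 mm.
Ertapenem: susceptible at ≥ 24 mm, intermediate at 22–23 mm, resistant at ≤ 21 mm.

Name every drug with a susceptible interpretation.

ertapenem, ampicillin

Ciprofloxacin (13 mm) in 9–14 mm ⇒ I
Ertapenem (24 mm) ≥ 24 mm — susceptible
Aztreonam (8 mm) ≤ 16 mm → R
Vancomycin 27 mm: ≤ 28 mm — resistant
Chloramphenicol 20 mm: ≤ 20 mm ⇒ Resistant
Doxycycline 6 mm: ≤ 12 mm → R
Ampicillin 27 mm: ≥ 27 mm ⇒ susceptible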